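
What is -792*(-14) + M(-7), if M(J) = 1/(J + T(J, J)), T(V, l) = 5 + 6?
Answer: 44353/4 ≈ 11088.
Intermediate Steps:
T(V, l) = 11
M(J) = 1/(11 + J) (M(J) = 1/(J + 11) = 1/(11 + J))
-792*(-14) + M(-7) = -792*(-14) + 1/(11 - 7) = -72*(-154) + 1/4 = 11088 + ¼ = 44353/4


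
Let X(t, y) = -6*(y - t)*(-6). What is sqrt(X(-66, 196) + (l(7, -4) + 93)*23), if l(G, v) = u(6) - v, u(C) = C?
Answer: sqrt(11801) ≈ 108.63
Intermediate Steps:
l(G, v) = 6 - v
X(t, y) = -36*t + 36*y (X(t, y) = (-6*y + 6*t)*(-6) = -36*t + 36*y)
sqrt(X(-66, 196) + (l(7, -4) + 93)*23) = sqrt((-36*(-66) + 36*196) + ((6 - 1*(-4)) + 93)*23) = sqrt((2376 + 7056) + ((6 + 4) + 93)*23) = sqrt(9432 + (10 + 93)*23) = sqrt(9432 + 103*23) = sqrt(9432 + 2369) = sqrt(11801)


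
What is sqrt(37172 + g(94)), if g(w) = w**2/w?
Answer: sqrt(37266) ≈ 193.04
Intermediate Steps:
g(w) = w
sqrt(37172 + g(94)) = sqrt(37172 + 94) = sqrt(37266)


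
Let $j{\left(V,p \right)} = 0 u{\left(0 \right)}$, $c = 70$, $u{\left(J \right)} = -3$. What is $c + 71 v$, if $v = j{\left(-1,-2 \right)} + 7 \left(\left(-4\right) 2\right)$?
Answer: $-3906$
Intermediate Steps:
$j{\left(V,p \right)} = 0$ ($j{\left(V,p \right)} = 0 \left(-3\right) = 0$)
$v = -56$ ($v = 0 + 7 \left(\left(-4\right) 2\right) = 0 + 7 \left(-8\right) = 0 - 56 = -56$)
$c + 71 v = 70 + 71 \left(-56\right) = 70 - 3976 = -3906$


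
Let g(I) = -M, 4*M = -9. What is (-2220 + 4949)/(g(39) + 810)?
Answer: 10916/3249 ≈ 3.3598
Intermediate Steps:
M = -9/4 (M = (¼)*(-9) = -9/4 ≈ -2.2500)
g(I) = 9/4 (g(I) = -1*(-9/4) = 9/4)
(-2220 + 4949)/(g(39) + 810) = (-2220 + 4949)/(9/4 + 810) = 2729/(3249/4) = 2729*(4/3249) = 10916/3249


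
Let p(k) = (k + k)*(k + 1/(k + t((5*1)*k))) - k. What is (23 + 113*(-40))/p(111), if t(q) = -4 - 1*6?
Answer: -151399/825951 ≈ -0.18330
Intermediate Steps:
t(q) = -10 (t(q) = -4 - 6 = -10)
p(k) = -k + 2*k*(k + 1/(-10 + k)) (p(k) = (k + k)*(k + 1/(k - 10)) - k = (2*k)*(k + 1/(-10 + k)) - k = 2*k*(k + 1/(-10 + k)) - k = -k + 2*k*(k + 1/(-10 + k)))
(23 + 113*(-40))/p(111) = (23 + 113*(-40))/((111*(12 - 21*111 + 2*111²)/(-10 + 111))) = (23 - 4520)/((111*(12 - 2331 + 2*12321)/101)) = -4497*101/(111*(12 - 2331 + 24642)) = -4497/(111*(1/101)*22323) = -4497/2477853/101 = -4497*101/2477853 = -151399/825951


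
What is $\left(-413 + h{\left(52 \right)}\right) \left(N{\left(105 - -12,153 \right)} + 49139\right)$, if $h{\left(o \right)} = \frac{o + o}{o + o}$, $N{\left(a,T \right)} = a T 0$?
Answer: $-20245268$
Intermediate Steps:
$N{\left(a,T \right)} = 0$ ($N{\left(a,T \right)} = T a 0 = 0$)
$h{\left(o \right)} = 1$ ($h{\left(o \right)} = \frac{2 o}{2 o} = 2 o \frac{1}{2 o} = 1$)
$\left(-413 + h{\left(52 \right)}\right) \left(N{\left(105 - -12,153 \right)} + 49139\right) = \left(-413 + 1\right) \left(0 + 49139\right) = \left(-412\right) 49139 = -20245268$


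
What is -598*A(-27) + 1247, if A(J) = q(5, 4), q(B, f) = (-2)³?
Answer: 6031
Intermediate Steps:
q(B, f) = -8
A(J) = -8
-598*A(-27) + 1247 = -598*(-8) + 1247 = 4784 + 1247 = 6031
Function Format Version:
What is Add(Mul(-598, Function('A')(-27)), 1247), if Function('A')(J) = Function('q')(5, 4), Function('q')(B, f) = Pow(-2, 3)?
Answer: 6031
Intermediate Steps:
Function('q')(B, f) = -8
Function('A')(J) = -8
Add(Mul(-598, Function('A')(-27)), 1247) = Add(Mul(-598, -8), 1247) = Add(4784, 1247) = 6031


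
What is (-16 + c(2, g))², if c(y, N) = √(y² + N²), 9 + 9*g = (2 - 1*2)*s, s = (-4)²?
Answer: (16 - √5)² ≈ 189.45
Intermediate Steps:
s = 16
g = -1 (g = -1 + ((2 - 1*2)*16)/9 = -1 + ((2 - 2)*16)/9 = -1 + (0*16)/9 = -1 + (⅑)*0 = -1 + 0 = -1)
c(y, N) = √(N² + y²)
(-16 + c(2, g))² = (-16 + √((-1)² + 2²))² = (-16 + √(1 + 4))² = (-16 + √5)²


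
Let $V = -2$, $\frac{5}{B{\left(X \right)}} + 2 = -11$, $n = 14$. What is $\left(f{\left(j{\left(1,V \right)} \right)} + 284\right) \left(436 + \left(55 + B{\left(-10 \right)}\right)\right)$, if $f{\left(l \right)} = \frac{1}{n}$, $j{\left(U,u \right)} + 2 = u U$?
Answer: $\frac{12682653}{91} \approx 1.3937 \cdot 10^{5}$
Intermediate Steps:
$B{\left(X \right)} = - \frac{5}{13}$ ($B{\left(X \right)} = \frac{5}{-2 - 11} = \frac{5}{-13} = 5 \left(- \frac{1}{13}\right) = - \frac{5}{13}$)
$j{\left(U,u \right)} = -2 + U u$ ($j{\left(U,u \right)} = -2 + u U = -2 + U u$)
$f{\left(l \right)} = \frac{1}{14}$
$\left(f{\left(j{\left(1,V \right)} \right)} + 284\right) \left(436 + \left(55 + B{\left(-10 \right)}\right)\right) = \left(\frac{1}{14} + 284\right) \left(436 + \left(55 - \frac{5}{13}\right)\right) = \frac{3977 \left(436 + \frac{710}{13}\right)}{14} = \frac{3977}{14} \cdot \frac{6378}{13} = \frac{12682653}{91}$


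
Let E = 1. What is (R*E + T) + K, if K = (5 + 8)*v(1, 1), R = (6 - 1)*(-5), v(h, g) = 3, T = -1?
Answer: 13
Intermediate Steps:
R = -25 (R = 5*(-5) = -25)
K = 39 (K = (5 + 8)*3 = 13*3 = 39)
(R*E + T) + K = (-25*1 - 1) + 39 = (-25 - 1) + 39 = -26 + 39 = 13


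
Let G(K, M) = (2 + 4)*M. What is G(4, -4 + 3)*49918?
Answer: -299508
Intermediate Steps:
G(K, M) = 6*M
G(4, -4 + 3)*49918 = (6*(-4 + 3))*49918 = (6*(-1))*49918 = -6*49918 = -299508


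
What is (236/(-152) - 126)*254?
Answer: -615569/19 ≈ -32398.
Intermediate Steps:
(236/(-152) - 126)*254 = (236*(-1/152) - 126)*254 = (-59/38 - 126)*254 = -4847/38*254 = -615569/19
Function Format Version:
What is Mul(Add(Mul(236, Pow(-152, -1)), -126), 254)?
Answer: Rational(-615569, 19) ≈ -32398.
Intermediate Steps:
Mul(Add(Mul(236, Pow(-152, -1)), -126), 254) = Mul(Add(Mul(236, Rational(-1, 152)), -126), 254) = Mul(Add(Rational(-59, 38), -126), 254) = Mul(Rational(-4847, 38), 254) = Rational(-615569, 19)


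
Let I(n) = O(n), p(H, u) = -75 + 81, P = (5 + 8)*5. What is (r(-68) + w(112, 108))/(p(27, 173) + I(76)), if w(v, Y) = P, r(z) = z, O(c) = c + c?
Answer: -3/158 ≈ -0.018987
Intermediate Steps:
O(c) = 2*c
P = 65 (P = 13*5 = 65)
p(H, u) = 6
I(n) = 2*n
w(v, Y) = 65
(r(-68) + w(112, 108))/(p(27, 173) + I(76)) = (-68 + 65)/(6 + 2*76) = -3/(6 + 152) = -3/158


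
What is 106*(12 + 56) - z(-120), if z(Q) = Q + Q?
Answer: 7448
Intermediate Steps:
z(Q) = 2*Q
106*(12 + 56) - z(-120) = 106*(12 + 56) - 2*(-120) = 106*68 - 1*(-240) = 7208 + 240 = 7448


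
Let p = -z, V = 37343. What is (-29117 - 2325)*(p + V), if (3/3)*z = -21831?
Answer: -1860548908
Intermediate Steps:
z = -21831
p = 21831 (p = -1*(-21831) = 21831)
(-29117 - 2325)*(p + V) = (-29117 - 2325)*(21831 + 37343) = -31442*59174 = -1860548908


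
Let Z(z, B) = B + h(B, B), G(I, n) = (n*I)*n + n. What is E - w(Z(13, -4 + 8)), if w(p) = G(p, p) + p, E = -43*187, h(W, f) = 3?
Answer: -8398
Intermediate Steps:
E = -8041
G(I, n) = n + I*n**2 (G(I, n) = (I*n)*n + n = I*n**2 + n = n + I*n**2)
Z(z, B) = 3 + B (Z(z, B) = B + 3 = 3 + B)
w(p) = p + p*(1 + p**2) (w(p) = p*(1 + p*p) + p = p*(1 + p**2) + p = p + p*(1 + p**2))
E - w(Z(13, -4 + 8)) = -8041 - (3 + (-4 + 8))*(2 + (3 + (-4 + 8))**2) = -8041 - (3 + 4)*(2 + (3 + 4)**2) = -8041 - 7*(2 + 7**2) = -8041 - 7*(2 + 49) = -8041 - 7*51 = -8041 - 1*357 = -8041 - 357 = -8398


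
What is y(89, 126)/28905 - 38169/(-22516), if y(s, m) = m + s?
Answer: 221623177/130164996 ≈ 1.7026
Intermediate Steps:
y(89, 126)/28905 - 38169/(-22516) = (126 + 89)/28905 - 38169/(-22516) = 215*(1/28905) - 38169*(-1/22516) = 43/5781 + 38169/22516 = 221623177/130164996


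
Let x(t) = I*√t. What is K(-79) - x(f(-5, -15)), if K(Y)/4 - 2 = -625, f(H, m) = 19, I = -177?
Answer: -2492 + 177*√19 ≈ -1720.5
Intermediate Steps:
K(Y) = -2492 (K(Y) = 8 + 4*(-625) = 8 - 2500 = -2492)
x(t) = -177*√t
K(-79) - x(f(-5, -15)) = -2492 - (-177)*√19 = -2492 + 177*√19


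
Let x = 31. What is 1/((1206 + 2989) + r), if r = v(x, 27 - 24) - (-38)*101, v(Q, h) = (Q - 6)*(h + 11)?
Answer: 1/8383 ≈ 0.00011929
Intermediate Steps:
v(Q, h) = (-6 + Q)*(11 + h)
r = 4188 (r = (-66 - 6*(27 - 24) + 11*31 + 31*(27 - 24)) - (-38)*101 = (-66 - 6*3 + 341 + 31*3) - 1*(-3838) = (-66 - 18 + 341 + 93) + 3838 = 350 + 3838 = 4188)
1/((1206 + 2989) + r) = 1/((1206 + 2989) + 4188) = 1/(4195 + 4188) = 1/8383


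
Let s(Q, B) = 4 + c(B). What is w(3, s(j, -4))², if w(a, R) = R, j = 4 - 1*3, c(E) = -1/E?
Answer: 289/16 ≈ 18.063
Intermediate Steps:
j = 1 (j = 4 - 3 = 1)
s(Q, B) = 4 - 1/B
w(3, s(j, -4))² = (4 - 1/(-4))² = (4 - 1*(-¼))² = (4 + ¼)² = (17/4)² = 289/16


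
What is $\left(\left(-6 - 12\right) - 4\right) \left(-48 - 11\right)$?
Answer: $1298$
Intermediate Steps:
$\left(\left(-6 - 12\right) - 4\right) \left(-48 - 11\right) = \left(\left(-6 - 12\right) - 4\right) \left(-59\right) = \left(-18 - 4\right) \left(-59\right) = \left(-22\right) \left(-59\right) = 1298$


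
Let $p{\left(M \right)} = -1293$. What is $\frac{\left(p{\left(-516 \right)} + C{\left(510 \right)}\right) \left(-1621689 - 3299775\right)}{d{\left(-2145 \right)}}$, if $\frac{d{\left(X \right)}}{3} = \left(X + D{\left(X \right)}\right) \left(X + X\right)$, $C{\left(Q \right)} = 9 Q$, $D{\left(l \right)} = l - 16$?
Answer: $- \frac{450724078}{1539395} \approx -292.79$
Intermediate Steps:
$D{\left(l \right)} = -16 + l$ ($D{\left(l \right)} = l - 16 = -16 + l$)
$d{\left(X \right)} = 6 X \left(-16 + 2 X\right)$ ($d{\left(X \right)} = 3 \left(X + \left(-16 + X\right)\right) \left(X + X\right) = 3 \left(-16 + 2 X\right) 2 X = 3 \cdot 2 X \left(-16 + 2 X\right) = 6 X \left(-16 + 2 X\right)$)
$\frac{\left(p{\left(-516 \right)} + C{\left(510 \right)}\right) \left(-1621689 - 3299775\right)}{d{\left(-2145 \right)}} = \frac{\left(-1293 + 9 \cdot 510\right) \left(-1621689 - 3299775\right)}{12 \left(-2145\right) \left(-8 - 2145\right)} = \frac{\left(-1293 + 4590\right) \left(-4921464\right)}{12 \left(-2145\right) \left(-2153\right)} = \frac{3297 \left(-4921464\right)}{55418220} = \left(-16226066808\right) \frac{1}{55418220} = - \frac{450724078}{1539395}$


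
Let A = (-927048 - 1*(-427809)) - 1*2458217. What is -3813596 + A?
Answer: -6771052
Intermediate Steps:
A = -2957456 (A = (-927048 + 427809) - 2458217 = -499239 - 2458217 = -2957456)
-3813596 + A = -3813596 - 2957456 = -6771052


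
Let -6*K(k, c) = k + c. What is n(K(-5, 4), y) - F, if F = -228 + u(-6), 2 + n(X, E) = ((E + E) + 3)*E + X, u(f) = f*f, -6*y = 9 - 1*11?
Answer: 3445/18 ≈ 191.39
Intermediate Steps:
y = 1/3 (y = -(9 - 1*11)/6 = -(9 - 11)/6 = -1/6*(-2) = 1/3 ≈ 0.33333)
K(k, c) = -c/6 - k/6 (K(k, c) = -(k + c)/6 = -(c + k)/6 = -c/6 - k/6)
u(f) = f**2
n(X, E) = -2 + X + E*(3 + 2*E) (n(X, E) = -2 + (((E + E) + 3)*E + X) = -2 + ((2*E + 3)*E + X) = -2 + ((3 + 2*E)*E + X) = -2 + (E*(3 + 2*E) + X) = -2 + (X + E*(3 + 2*E)) = -2 + X + E*(3 + 2*E))
F = -192 (F = -228 + (-6)**2 = -228 + 36 = -192)
n(K(-5, 4), y) - F = (-2 + (-1/6*4 - 1/6*(-5)) + 2*(1/3)**2 + 3*(1/3)) - 1*(-192) = (-2 + (-2/3 + 5/6) + 2*(1/9) + 1) + 192 = (-2 + 1/6 + 2/9 + 1) + 192 = -11/18 + 192 = 3445/18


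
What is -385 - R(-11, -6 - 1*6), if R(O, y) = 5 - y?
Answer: -402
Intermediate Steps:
-385 - R(-11, -6 - 1*6) = -385 - (5 - (-6 - 1*6)) = -385 - (5 - (-6 - 6)) = -385 - (5 - 1*(-12)) = -385 - (5 + 12) = -385 - 1*17 = -385 - 17 = -402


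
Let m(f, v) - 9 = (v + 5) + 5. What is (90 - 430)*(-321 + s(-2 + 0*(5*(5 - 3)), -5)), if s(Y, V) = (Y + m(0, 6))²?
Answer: -70720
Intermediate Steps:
m(f, v) = 19 + v (m(f, v) = 9 + ((v + 5) + 5) = 9 + ((5 + v) + 5) = 9 + (10 + v) = 19 + v)
s(Y, V) = (25 + Y)² (s(Y, V) = (Y + (19 + 6))² = (Y + 25)² = (25 + Y)²)
(90 - 430)*(-321 + s(-2 + 0*(5*(5 - 3)), -5)) = (90 - 430)*(-321 + (25 + (-2 + 0*(5*(5 - 3))))²) = -340*(-321 + (25 + (-2 + 0*(5*2)))²) = -340*(-321 + (25 + (-2 + 0*10))²) = -340*(-321 + (25 + (-2 + 0))²) = -340*(-321 + (25 - 2)²) = -340*(-321 + 23²) = -340*(-321 + 529) = -340*208 = -70720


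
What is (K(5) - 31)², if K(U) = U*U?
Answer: 36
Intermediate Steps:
K(U) = U²
(K(5) - 31)² = (5² - 31)² = (25 - 31)² = (-6)² = 36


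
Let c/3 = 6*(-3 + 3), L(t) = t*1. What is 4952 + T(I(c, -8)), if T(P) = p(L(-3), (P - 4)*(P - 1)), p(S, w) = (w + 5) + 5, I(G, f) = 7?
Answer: 4980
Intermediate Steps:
L(t) = t
c = 0 (c = 3*(6*(-3 + 3)) = 3*(6*0) = 3*0 = 0)
p(S, w) = 10 + w (p(S, w) = (5 + w) + 5 = 10 + w)
T(P) = 10 + (-1 + P)*(-4 + P) (T(P) = 10 + (P - 4)*(P - 1) = 10 + (-4 + P)*(-1 + P) = 10 + (-1 + P)*(-4 + P))
4952 + T(I(c, -8)) = 4952 + (14 + 7**2 - 5*7) = 4952 + (14 + 49 - 35) = 4952 + 28 = 4980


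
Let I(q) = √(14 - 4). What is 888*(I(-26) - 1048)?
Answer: -930624 + 888*√10 ≈ -9.2782e+5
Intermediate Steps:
I(q) = √10
888*(I(-26) - 1048) = 888*(√10 - 1048) = 888*(-1048 + √10) = -930624 + 888*√10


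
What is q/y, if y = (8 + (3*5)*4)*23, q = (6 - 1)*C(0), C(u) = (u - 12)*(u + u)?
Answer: 0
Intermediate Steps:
C(u) = 2*u*(-12 + u) (C(u) = (-12 + u)*(2*u) = 2*u*(-12 + u))
q = 0 (q = (6 - 1)*(2*0*(-12 + 0)) = 5*(2*0*(-12)) = 5*0 = 0)
y = 1564 (y = (8 + 15*4)*23 = (8 + 60)*23 = 68*23 = 1564)
q/y = 0/1564 = 0*(1/1564) = 0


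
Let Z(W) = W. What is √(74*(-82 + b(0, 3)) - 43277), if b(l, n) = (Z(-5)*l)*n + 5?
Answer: 5*I*√1959 ≈ 221.3*I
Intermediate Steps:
b(l, n) = 5 - 5*l*n (b(l, n) = (-5*l)*n + 5 = -5*l*n + 5 = 5 - 5*l*n)
√(74*(-82 + b(0, 3)) - 43277) = √(74*(-82 + (5 - 5*0*3)) - 43277) = √(74*(-82 + (5 + 0)) - 43277) = √(74*(-82 + 5) - 43277) = √(74*(-77) - 43277) = √(-5698 - 43277) = √(-48975) = 5*I*√1959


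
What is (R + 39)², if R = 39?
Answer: 6084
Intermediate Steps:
(R + 39)² = (39 + 39)² = 78² = 6084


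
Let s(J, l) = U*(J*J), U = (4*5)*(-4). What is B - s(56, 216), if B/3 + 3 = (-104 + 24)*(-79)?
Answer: 269831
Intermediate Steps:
U = -80 (U = 20*(-4) = -80)
B = 18951 (B = -9 + 3*((-104 + 24)*(-79)) = -9 + 3*(-80*(-79)) = -9 + 3*6320 = -9 + 18960 = 18951)
s(J, l) = -80*J² (s(J, l) = -80*J*J = -80*J²)
B - s(56, 216) = 18951 - (-80)*56² = 18951 - (-80)*3136 = 18951 - 1*(-250880) = 18951 + 250880 = 269831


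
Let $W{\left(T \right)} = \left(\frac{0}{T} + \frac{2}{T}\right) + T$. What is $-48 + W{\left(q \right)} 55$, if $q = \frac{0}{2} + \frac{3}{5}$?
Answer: $\frac{505}{3} \approx 168.33$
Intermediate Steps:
$q = \frac{3}{5}$ ($q = 0 \cdot \frac{1}{2} + 3 \cdot \frac{1}{5} = 0 + \frac{3}{5} = \frac{3}{5} \approx 0.6$)
$W{\left(T \right)} = T + \frac{2}{T}$ ($W{\left(T \right)} = \left(0 + \frac{2}{T}\right) + T = \frac{2}{T} + T = T + \frac{2}{T}$)
$-48 + W{\left(q \right)} 55 = -48 + \left(\frac{3}{5} + \frac{2}{\frac{3}{5}}\right) 55 = -48 + \left(\frac{3}{5} + 2 \cdot \frac{5}{3}\right) 55 = -48 + \left(\frac{3}{5} + \frac{10}{3}\right) 55 = -48 + \frac{59}{15} \cdot 55 = -48 + \frac{649}{3} = \frac{505}{3}$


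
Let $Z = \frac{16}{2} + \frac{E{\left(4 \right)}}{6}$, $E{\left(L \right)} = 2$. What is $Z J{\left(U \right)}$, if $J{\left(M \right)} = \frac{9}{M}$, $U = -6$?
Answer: $- \frac{25}{2} \approx -12.5$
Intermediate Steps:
$Z = \frac{25}{3}$ ($Z = \frac{16}{2} + \frac{2}{6} = 16 \cdot \frac{1}{2} + 2 \cdot \frac{1}{6} = 8 + \frac{1}{3} = \frac{25}{3} \approx 8.3333$)
$Z J{\left(U \right)} = \frac{25 \frac{9}{-6}}{3} = \frac{25 \cdot 9 \left(- \frac{1}{6}\right)}{3} = \frac{25}{3} \left(- \frac{3}{2}\right) = - \frac{25}{2}$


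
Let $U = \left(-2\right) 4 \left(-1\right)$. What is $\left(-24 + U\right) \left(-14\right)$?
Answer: $224$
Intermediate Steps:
$U = 8$ ($U = \left(-8\right) \left(-1\right) = 8$)
$\left(-24 + U\right) \left(-14\right) = \left(-24 + 8\right) \left(-14\right) = \left(-16\right) \left(-14\right) = 224$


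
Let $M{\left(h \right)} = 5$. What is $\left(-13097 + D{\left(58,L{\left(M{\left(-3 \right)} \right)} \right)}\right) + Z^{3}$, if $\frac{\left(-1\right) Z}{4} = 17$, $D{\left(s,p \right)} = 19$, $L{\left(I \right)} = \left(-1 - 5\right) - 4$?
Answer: $-327510$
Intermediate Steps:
$L{\left(I \right)} = -10$ ($L{\left(I \right)} = -6 - 4 = -10$)
$Z = -68$ ($Z = \left(-4\right) 17 = -68$)
$\left(-13097 + D{\left(58,L{\left(M{\left(-3 \right)} \right)} \right)}\right) + Z^{3} = \left(-13097 + 19\right) + \left(-68\right)^{3} = -13078 - 314432 = -327510$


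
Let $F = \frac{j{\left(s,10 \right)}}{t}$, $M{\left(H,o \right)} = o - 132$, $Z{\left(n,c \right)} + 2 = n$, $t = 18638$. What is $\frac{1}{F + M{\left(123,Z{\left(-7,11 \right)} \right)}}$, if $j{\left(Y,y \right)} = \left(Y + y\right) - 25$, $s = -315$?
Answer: $- \frac{9319}{1314144} \approx -0.0070913$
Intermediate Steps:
$Z{\left(n,c \right)} = -2 + n$
$j{\left(Y,y \right)} = -25 + Y + y$
$M{\left(H,o \right)} = -132 + o$ ($M{\left(H,o \right)} = o - 132 = -132 + o$)
$F = - \frac{165}{9319}$ ($F = \frac{-25 - 315 + 10}{18638} = \left(-330\right) \frac{1}{18638} = - \frac{165}{9319} \approx -0.017706$)
$\frac{1}{F + M{\left(123,Z{\left(-7,11 \right)} \right)}} = \frac{1}{- \frac{165}{9319} - 141} = \frac{1}{- \frac{1314144}{9319}} = - \frac{9319}{1314144}$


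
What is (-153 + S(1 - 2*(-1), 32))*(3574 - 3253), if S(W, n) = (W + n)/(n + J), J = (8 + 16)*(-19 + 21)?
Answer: -783561/16 ≈ -48973.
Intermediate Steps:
J = 48 (J = 24*2 = 48)
S(W, n) = (W + n)/(48 + n) (S(W, n) = (W + n)/(n + 48) = (W + n)/(48 + n))
(-153 + S(1 - 2*(-1), 32))*(3574 - 3253) = (-153 + ((1 - 2*(-1)) + 32)/(48 + 32))*(3574 - 3253) = (-153 + ((1 + 2) + 32)/80)*321 = (-153 + (3 + 32)/80)*321 = (-153 + (1/80)*35)*321 = (-153 + 7/16)*321 = -2441/16*321 = -783561/16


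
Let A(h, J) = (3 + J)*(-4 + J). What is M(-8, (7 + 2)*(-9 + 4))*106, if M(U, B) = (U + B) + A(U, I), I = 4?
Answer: -5618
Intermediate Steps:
A(h, J) = (-4 + J)*(3 + J)
M(U, B) = B + U (M(U, B) = (U + B) + (-12 + 4² - 1*4) = (B + U) + (-12 + 16 - 4) = (B + U) + 0 = B + U)
M(-8, (7 + 2)*(-9 + 4))*106 = ((7 + 2)*(-9 + 4) - 8)*106 = (9*(-5) - 8)*106 = (-45 - 8)*106 = -53*106 = -5618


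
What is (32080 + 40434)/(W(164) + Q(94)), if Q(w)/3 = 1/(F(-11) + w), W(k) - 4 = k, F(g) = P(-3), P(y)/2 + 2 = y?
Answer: 2030392/4705 ≈ 431.54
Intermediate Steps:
P(y) = -4 + 2*y
F(g) = -10 (F(g) = -4 + 2*(-3) = -4 - 6 = -10)
W(k) = 4 + k
Q(w) = 3/(-10 + w)
(32080 + 40434)/(W(164) + Q(94)) = (32080 + 40434)/((4 + 164) + 3/(-10 + 94)) = 72514/(168 + 3/84) = 72514/(168 + 3*(1/84)) = 72514/(168 + 1/28) = 72514/(4705/28) = 72514*(28/4705) = 2030392/4705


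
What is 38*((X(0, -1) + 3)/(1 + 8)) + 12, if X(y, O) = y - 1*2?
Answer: 146/9 ≈ 16.222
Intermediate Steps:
X(y, O) = -2 + y (X(y, O) = y - 2 = -2 + y)
38*((X(0, -1) + 3)/(1 + 8)) + 12 = 38*(((-2 + 0) + 3)/(1 + 8)) + 12 = 38*((-2 + 3)/9) + 12 = 38*(1*(⅑)) + 12 = 38*(⅑) + 12 = 38/9 + 12 = 146/9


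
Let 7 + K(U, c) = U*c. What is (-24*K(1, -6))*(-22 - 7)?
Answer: -9048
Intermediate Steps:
K(U, c) = -7 + U*c
(-24*K(1, -6))*(-22 - 7) = (-24*(-7 + 1*(-6)))*(-22 - 7) = -24*(-7 - 6)*(-29) = -24*(-13)*(-29) = 312*(-29) = -9048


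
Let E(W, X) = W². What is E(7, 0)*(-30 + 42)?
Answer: 588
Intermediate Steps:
E(7, 0)*(-30 + 42) = 7²*(-30 + 42) = 49*12 = 588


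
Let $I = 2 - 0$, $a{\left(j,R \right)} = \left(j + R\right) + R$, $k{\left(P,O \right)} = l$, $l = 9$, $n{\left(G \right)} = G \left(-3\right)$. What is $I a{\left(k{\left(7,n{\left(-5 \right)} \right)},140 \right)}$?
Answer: $578$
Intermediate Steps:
$n{\left(G \right)} = - 3 G$
$k{\left(P,O \right)} = 9$
$a{\left(j,R \right)} = j + 2 R$ ($a{\left(j,R \right)} = \left(R + j\right) + R = j + 2 R$)
$I = 2$ ($I = 2 + 0 = 2$)
$I a{\left(k{\left(7,n{\left(-5 \right)} \right)},140 \right)} = 2 \left(9 + 2 \cdot 140\right) = 2 \left(9 + 280\right) = 2 \cdot 289 = 578$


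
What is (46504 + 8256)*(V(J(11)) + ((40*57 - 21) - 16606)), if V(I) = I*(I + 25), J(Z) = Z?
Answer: -763956760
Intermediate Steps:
V(I) = I*(25 + I)
(46504 + 8256)*(V(J(11)) + ((40*57 - 21) - 16606)) = (46504 + 8256)*(11*(25 + 11) + ((40*57 - 21) - 16606)) = 54760*(11*36 + ((2280 - 21) - 16606)) = 54760*(396 + (2259 - 16606)) = 54760*(396 - 14347) = 54760*(-13951) = -763956760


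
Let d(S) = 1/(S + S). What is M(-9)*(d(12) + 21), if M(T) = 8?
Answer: 505/3 ≈ 168.33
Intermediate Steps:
d(S) = 1/(2*S)
M(-9)*(d(12) + 21) = 8*((½)/12 + 21) = 8*((½)*(1/12) + 21) = 8*(1/24 + 21) = 8*(505/24) = 505/3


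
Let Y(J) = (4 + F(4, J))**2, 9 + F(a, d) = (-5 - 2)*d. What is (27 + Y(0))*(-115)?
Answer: -5980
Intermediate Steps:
F(a, d) = -9 - 7*d (F(a, d) = -9 + (-5 - 2)*d = -9 - 7*d)
Y(J) = (-5 - 7*J)**2 (Y(J) = (4 + (-9 - 7*J))**2 = (-5 - 7*J)**2)
(27 + Y(0))*(-115) = (27 + (5 + 7*0)**2)*(-115) = (27 + (5 + 0)**2)*(-115) = (27 + 5**2)*(-115) = (27 + 25)*(-115) = 52*(-115) = -5980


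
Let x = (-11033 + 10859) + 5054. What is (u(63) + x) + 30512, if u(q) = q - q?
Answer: 35392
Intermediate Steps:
x = 4880 (x = -174 + 5054 = 4880)
u(q) = 0
(u(63) + x) + 30512 = (0 + 4880) + 30512 = 4880 + 30512 = 35392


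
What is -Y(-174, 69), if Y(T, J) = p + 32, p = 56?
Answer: -88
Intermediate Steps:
Y(T, J) = 88 (Y(T, J) = 56 + 32 = 88)
-Y(-174, 69) = -1*88 = -88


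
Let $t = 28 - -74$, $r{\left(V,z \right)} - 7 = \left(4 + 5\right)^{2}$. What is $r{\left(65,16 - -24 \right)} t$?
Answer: $8976$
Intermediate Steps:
$r{\left(V,z \right)} = 88$ ($r{\left(V,z \right)} = 7 + \left(4 + 5\right)^{2} = 7 + 9^{2} = 7 + 81 = 88$)
$t = 102$ ($t = 28 + 74 = 102$)
$r{\left(65,16 - -24 \right)} t = 88 \cdot 102 = 8976$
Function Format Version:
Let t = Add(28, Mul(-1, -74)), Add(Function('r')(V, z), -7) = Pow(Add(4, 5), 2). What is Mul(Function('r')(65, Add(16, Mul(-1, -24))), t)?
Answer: 8976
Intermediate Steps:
Function('r')(V, z) = 88 (Function('r')(V, z) = Add(7, Pow(Add(4, 5), 2)) = Add(7, Pow(9, 2)) = Add(7, 81) = 88)
t = 102 (t = Add(28, 74) = 102)
Mul(Function('r')(65, Add(16, Mul(-1, -24))), t) = Mul(88, 102) = 8976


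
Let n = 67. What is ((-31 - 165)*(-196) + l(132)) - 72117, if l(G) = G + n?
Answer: -33502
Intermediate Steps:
l(G) = 67 + G (l(G) = G + 67 = 67 + G)
((-31 - 165)*(-196) + l(132)) - 72117 = ((-31 - 165)*(-196) + (67 + 132)) - 72117 = (-196*(-196) + 199) - 72117 = (38416 + 199) - 72117 = 38615 - 72117 = -33502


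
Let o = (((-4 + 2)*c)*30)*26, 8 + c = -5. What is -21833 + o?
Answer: -1553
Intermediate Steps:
c = -13 (c = -8 - 5 = -13)
o = 20280 (o = (((-4 + 2)*(-13))*30)*26 = (-2*(-13)*30)*26 = (26*30)*26 = 780*26 = 20280)
-21833 + o = -21833 + 20280 = -1553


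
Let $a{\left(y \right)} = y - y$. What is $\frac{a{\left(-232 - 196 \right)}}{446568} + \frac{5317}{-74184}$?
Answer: $- \frac{5317}{74184} \approx -0.071673$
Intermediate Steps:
$a{\left(y \right)} = 0$
$\frac{a{\left(-232 - 196 \right)}}{446568} + \frac{5317}{-74184} = \frac{0}{446568} + \frac{5317}{-74184} = 0 \cdot \frac{1}{446568} + 5317 \left(- \frac{1}{74184}\right) = 0 - \frac{5317}{74184} = - \frac{5317}{74184}$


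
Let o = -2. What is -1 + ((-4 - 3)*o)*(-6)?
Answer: -85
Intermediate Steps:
-1 + ((-4 - 3)*o)*(-6) = -1 + ((-4 - 3)*(-2))*(-6) = -1 - 7*(-2)*(-6) = -1 + 14*(-6) = -1 - 84 = -85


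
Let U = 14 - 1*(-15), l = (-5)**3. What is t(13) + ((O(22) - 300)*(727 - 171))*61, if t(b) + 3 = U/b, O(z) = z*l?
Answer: -1344769410/13 ≈ -1.0344e+8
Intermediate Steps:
l = -125
O(z) = -125*z (O(z) = z*(-125) = -125*z)
U = 29 (U = 14 + 15 = 29)
t(b) = -3 + 29/b
t(13) + ((O(22) - 300)*(727 - 171))*61 = (-3 + 29/13) + ((-125*22 - 300)*(727 - 171))*61 = (-3 + 29*(1/13)) + ((-2750 - 300)*556)*61 = (-3 + 29/13) - 3050*556*61 = -10/13 - 1695800*61 = -10/13 - 103443800 = -1344769410/13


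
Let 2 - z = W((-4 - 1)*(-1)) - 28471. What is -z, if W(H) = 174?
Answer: -28299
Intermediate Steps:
z = 28299 (z = 2 - (174 - 28471) = 2 - 1*(-28297) = 2 + 28297 = 28299)
-z = -1*28299 = -28299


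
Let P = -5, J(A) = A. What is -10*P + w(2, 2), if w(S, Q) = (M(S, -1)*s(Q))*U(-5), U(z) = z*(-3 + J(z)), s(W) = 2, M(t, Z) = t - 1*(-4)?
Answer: 530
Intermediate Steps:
M(t, Z) = 4 + t (M(t, Z) = t + 4 = 4 + t)
U(z) = z*(-3 + z)
w(S, Q) = 320 + 80*S (w(S, Q) = ((4 + S)*2)*(-5*(-3 - 5)) = (8 + 2*S)*(-5*(-8)) = (8 + 2*S)*40 = 320 + 80*S)
-10*P + w(2, 2) = -10*(-5) + (320 + 80*2) = 50 + (320 + 160) = 50 + 480 = 530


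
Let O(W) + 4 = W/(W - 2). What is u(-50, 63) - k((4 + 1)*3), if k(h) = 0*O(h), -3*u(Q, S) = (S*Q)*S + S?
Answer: 66129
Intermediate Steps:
u(Q, S) = -S/3 - Q*S²/3 (u(Q, S) = -((S*Q)*S + S)/3 = -((Q*S)*S + S)/3 = -(Q*S² + S)/3 = -(S + Q*S²)/3 = -S/3 - Q*S²/3)
O(W) = -4 + W/(-2 + W) (O(W) = -4 + W/(W - 2) = -4 + W/(-2 + W))
k(h) = 0 (k(h) = 0*((8 - 3*h)/(-2 + h)) = 0)
u(-50, 63) - k((4 + 1)*3) = -⅓*63*(1 - 50*63) - 1*0 = -⅓*63*(1 - 3150) + 0 = -⅓*63*(-3149) + 0 = 66129 + 0 = 66129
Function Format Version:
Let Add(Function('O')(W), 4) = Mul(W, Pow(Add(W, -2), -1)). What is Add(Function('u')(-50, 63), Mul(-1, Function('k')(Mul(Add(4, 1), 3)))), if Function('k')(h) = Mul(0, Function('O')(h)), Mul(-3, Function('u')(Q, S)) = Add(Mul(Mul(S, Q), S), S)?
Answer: 66129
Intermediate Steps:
Function('u')(Q, S) = Add(Mul(Rational(-1, 3), S), Mul(Rational(-1, 3), Q, Pow(S, 2))) (Function('u')(Q, S) = Mul(Rational(-1, 3), Add(Mul(Mul(S, Q), S), S)) = Mul(Rational(-1, 3), Add(Mul(Mul(Q, S), S), S)) = Mul(Rational(-1, 3), Add(Mul(Q, Pow(S, 2)), S)) = Mul(Rational(-1, 3), Add(S, Mul(Q, Pow(S, 2)))) = Add(Mul(Rational(-1, 3), S), Mul(Rational(-1, 3), Q, Pow(S, 2))))
Function('O')(W) = Add(-4, Mul(W, Pow(Add(-2, W), -1))) (Function('O')(W) = Add(-4, Mul(W, Pow(Add(W, -2), -1))) = Add(-4, Mul(W, Pow(Add(-2, W), -1))))
Function('k')(h) = 0 (Function('k')(h) = Mul(0, Mul(Pow(Add(-2, h), -1), Add(8, Mul(-3, h)))) = 0)
Add(Function('u')(-50, 63), Mul(-1, Function('k')(Mul(Add(4, 1), 3)))) = Add(Mul(Rational(-1, 3), 63, Add(1, Mul(-50, 63))), Mul(-1, 0)) = Add(Mul(Rational(-1, 3), 63, Add(1, -3150)), 0) = Add(Mul(Rational(-1, 3), 63, -3149), 0) = Add(66129, 0) = 66129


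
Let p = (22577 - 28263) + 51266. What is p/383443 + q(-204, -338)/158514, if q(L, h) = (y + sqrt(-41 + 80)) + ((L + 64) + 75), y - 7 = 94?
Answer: 1206478678/10130180617 + sqrt(39)/158514 ≈ 0.11914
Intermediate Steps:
y = 101 (y = 7 + 94 = 101)
q(L, h) = 240 + L + sqrt(39) (q(L, h) = (101 + sqrt(-41 + 80)) + ((L + 64) + 75) = (101 + sqrt(39)) + ((64 + L) + 75) = (101 + sqrt(39)) + (139 + L) = 240 + L + sqrt(39))
p = 45580 (p = -5686 + 51266 = 45580)
p/383443 + q(-204, -338)/158514 = 45580/383443 + (240 - 204 + sqrt(39))/158514 = 45580*(1/383443) + (36 + sqrt(39))*(1/158514) = 45580/383443 + (6/26419 + sqrt(39)/158514) = 1206478678/10130180617 + sqrt(39)/158514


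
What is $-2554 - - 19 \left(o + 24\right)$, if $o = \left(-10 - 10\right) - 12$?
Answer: $-2706$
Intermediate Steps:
$o = -32$ ($o = -20 - 12 = -32$)
$-2554 - - 19 \left(o + 24\right) = -2554 - - 19 \left(-32 + 24\right) = -2554 - \left(-19\right) \left(-8\right) = -2554 - 152 = -2706$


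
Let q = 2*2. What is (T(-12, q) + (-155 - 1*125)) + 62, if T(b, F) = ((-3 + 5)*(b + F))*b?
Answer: -26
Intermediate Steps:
q = 4
T(b, F) = b*(2*F + 2*b) (T(b, F) = (2*(F + b))*b = (2*F + 2*b)*b = b*(2*F + 2*b))
(T(-12, q) + (-155 - 1*125)) + 62 = (2*(-12)*(4 - 12) + (-155 - 1*125)) + 62 = (2*(-12)*(-8) + (-155 - 125)) + 62 = (192 - 280) + 62 = -88 + 62 = -26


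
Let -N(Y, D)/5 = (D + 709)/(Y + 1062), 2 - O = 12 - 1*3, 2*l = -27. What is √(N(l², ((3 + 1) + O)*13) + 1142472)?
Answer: 4*√196524785527/1659 ≈ 1068.9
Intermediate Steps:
l = -27/2 (l = (½)*(-27) = -27/2 ≈ -13.500)
O = -7 (O = 2 - (12 - 1*3) = 2 - (12 - 3) = 2 - 1*9 = 2 - 9 = -7)
N(Y, D) = -5*(709 + D)/(1062 + Y) (N(Y, D) = -5*(D + 709)/(Y + 1062) = -5*(709 + D)/(1062 + Y))
√(N(l², ((3 + 1) + O)*13) + 1142472) = √(5*(-709 - ((3 + 1) - 7)*13)/(1062 + (-27/2)²) + 1142472) = √(5*(-709 - (4 - 7)*13)/(1062 + 729/4) + 1142472) = √(5*(-709 - (-3)*13)/(4977/4) + 1142472) = √(5*(4/4977)*(-709 - 1*(-39)) + 1142472) = √(5*(4/4977)*(-709 + 39) + 1142472) = √(5*(4/4977)*(-670) + 1142472) = √(-13400/4977 + 1142472) = √(5686069744/4977) = 4*√196524785527/1659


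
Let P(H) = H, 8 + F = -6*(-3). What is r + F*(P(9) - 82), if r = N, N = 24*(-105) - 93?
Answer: -3343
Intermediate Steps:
F = 10 (F = -8 - 6*(-3) = -8 + 18 = 10)
N = -2613 (N = -2520 - 93 = -2613)
r = -2613
r + F*(P(9) - 82) = -2613 + 10*(9 - 82) = -2613 + 10*(-73) = -2613 - 730 = -3343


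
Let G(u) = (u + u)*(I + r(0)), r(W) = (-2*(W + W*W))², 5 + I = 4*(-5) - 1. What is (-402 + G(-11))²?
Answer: 28900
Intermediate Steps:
I = -26 (I = -5 + (4*(-5) - 1) = -5 + (-20 - 1) = -5 - 21 = -26)
r(W) = (-2*W - 2*W²)² (r(W) = (-2*(W + W²))² = (-2*W - 2*W²)²)
G(u) = -52*u (G(u) = (u + u)*(-26 + 4*0²*(1 + 0)²) = (2*u)*(-26 + 4*0*1²) = (2*u)*(-26 + 4*0*1) = (2*u)*(-26 + 0) = (2*u)*(-26) = -52*u)
(-402 + G(-11))² = (-402 - 52*(-11))² = (-402 + 572)² = 170² = 28900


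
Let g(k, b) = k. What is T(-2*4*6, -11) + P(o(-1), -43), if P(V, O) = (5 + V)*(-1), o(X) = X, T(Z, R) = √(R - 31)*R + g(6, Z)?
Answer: 2 - 11*I*√42 ≈ 2.0 - 71.288*I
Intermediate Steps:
T(Z, R) = 6 + R*√(-31 + R) (T(Z, R) = √(R - 31)*R + 6 = √(-31 + R)*R + 6 = R*√(-31 + R) + 6 = 6 + R*√(-31 + R))
P(V, O) = -5 - V
T(-2*4*6, -11) + P(o(-1), -43) = (6 - 11*√(-31 - 11)) + (-5 - 1*(-1)) = (6 - 11*I*√42) + (-5 + 1) = (6 - 11*I*√42) - 4 = 2 - 11*I*√42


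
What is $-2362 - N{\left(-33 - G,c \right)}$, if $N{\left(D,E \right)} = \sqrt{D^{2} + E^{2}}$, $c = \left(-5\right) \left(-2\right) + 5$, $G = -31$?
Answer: $-2362 - \sqrt{229} \approx -2377.1$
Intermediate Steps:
$c = 15$ ($c = 10 + 5 = 15$)
$-2362 - N{\left(-33 - G,c \right)} = -2362 - \sqrt{\left(-33 - -31\right)^{2} + 15^{2}} = -2362 - \sqrt{\left(-33 + 31\right)^{2} + 225} = -2362 - \sqrt{\left(-2\right)^{2} + 225} = -2362 - \sqrt{4 + 225} = -2362 - \sqrt{229}$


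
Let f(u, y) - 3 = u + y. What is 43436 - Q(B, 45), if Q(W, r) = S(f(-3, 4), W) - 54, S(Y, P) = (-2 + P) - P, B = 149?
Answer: 43492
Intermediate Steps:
f(u, y) = 3 + u + y (f(u, y) = 3 + (u + y) = 3 + u + y)
S(Y, P) = -2
Q(W, r) = -56 (Q(W, r) = -2 - 54 = -56)
43436 - Q(B, 45) = 43436 - 1*(-56) = 43436 + 56 = 43492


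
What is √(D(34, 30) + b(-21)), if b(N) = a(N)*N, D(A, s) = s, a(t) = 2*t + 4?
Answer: 6*√23 ≈ 28.775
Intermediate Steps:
a(t) = 4 + 2*t
b(N) = N*(4 + 2*N) (b(N) = (4 + 2*N)*N = N*(4 + 2*N))
√(D(34, 30) + b(-21)) = √(30 + 2*(-21)*(2 - 21)) = √(30 + 2*(-21)*(-19)) = √(30 + 798) = √828 = 6*√23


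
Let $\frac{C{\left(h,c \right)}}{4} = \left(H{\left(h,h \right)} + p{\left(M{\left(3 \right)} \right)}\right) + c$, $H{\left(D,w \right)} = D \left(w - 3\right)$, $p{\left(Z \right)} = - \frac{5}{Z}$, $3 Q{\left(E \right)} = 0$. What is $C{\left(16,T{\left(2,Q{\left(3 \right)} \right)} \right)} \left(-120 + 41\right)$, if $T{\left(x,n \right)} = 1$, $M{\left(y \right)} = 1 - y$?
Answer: $-66834$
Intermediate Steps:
$Q{\left(E \right)} = 0$ ($Q{\left(E \right)} = \frac{1}{3} \cdot 0 = 0$)
$H{\left(D,w \right)} = D \left(-3 + w\right)$
$C{\left(h,c \right)} = 10 + 4 c + 4 h \left(-3 + h\right)$ ($C{\left(h,c \right)} = 4 \left(\left(h \left(-3 + h\right) - \frac{5}{1 - 3}\right) + c\right) = 4 \left(\left(h \left(-3 + h\right) - \frac{5}{-2}\right) + c\right) = 4 \left(\left(h \left(-3 + h\right) - - \frac{5}{2}\right) + c\right) = 4 \left(\left(h \left(-3 + h\right) + \frac{5}{2}\right) + c\right) = 4 \left(\left(\frac{5}{2} + h \left(-3 + h\right)\right) + c\right) = 4 \left(\frac{5}{2} + c + h \left(-3 + h\right)\right) = 10 + 4 c + 4 h \left(-3 + h\right)$)
$C{\left(16,T{\left(2,Q{\left(3 \right)} \right)} \right)} \left(-120 + 41\right) = \left(10 + 4 \cdot 1 + 4 \cdot 16 \left(-3 + 16\right)\right) \left(-120 + 41\right) = \left(10 + 4 + 4 \cdot 16 \cdot 13\right) \left(-79\right) = \left(10 + 4 + 832\right) \left(-79\right) = 846 \left(-79\right) = -66834$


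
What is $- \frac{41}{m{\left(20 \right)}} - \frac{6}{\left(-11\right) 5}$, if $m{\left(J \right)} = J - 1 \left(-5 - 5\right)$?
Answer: $- \frac{83}{66} \approx -1.2576$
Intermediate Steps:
$m{\left(J \right)} = 10 + J$ ($m{\left(J \right)} = J - 1 \left(-10\right) = J - -10 = J + 10 = 10 + J$)
$- \frac{41}{m{\left(20 \right)}} - \frac{6}{\left(-11\right) 5} = - \frac{41}{10 + 20} - \frac{6}{\left(-11\right) 5} = - \frac{41}{30} - \frac{6}{-55} = \left(-41\right) \frac{1}{30} - - \frac{6}{55} = - \frac{41}{30} + \frac{6}{55} = - \frac{83}{66}$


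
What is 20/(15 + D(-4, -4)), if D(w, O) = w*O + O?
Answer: 20/27 ≈ 0.74074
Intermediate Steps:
D(w, O) = O + O*w (D(w, O) = O*w + O = O + O*w)
20/(15 + D(-4, -4)) = 20/(15 - 4*(1 - 4)) = 20/(15 - 4*(-3)) = 20/(15 + 12) = 20/27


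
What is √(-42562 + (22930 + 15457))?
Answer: 5*I*√167 ≈ 64.614*I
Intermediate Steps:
√(-42562 + (22930 + 15457)) = √(-42562 + 38387) = √(-4175) = 5*I*√167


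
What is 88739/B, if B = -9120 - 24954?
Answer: -88739/34074 ≈ -2.6043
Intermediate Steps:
B = -34074
88739/B = 88739/(-34074) = 88739*(-1/34074) = -88739/34074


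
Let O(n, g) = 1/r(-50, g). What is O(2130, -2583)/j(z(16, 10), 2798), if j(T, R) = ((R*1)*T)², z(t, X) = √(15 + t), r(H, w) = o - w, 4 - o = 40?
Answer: 1/618138877428 ≈ 1.6178e-12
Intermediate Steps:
o = -36 (o = 4 - 1*40 = 4 - 40 = -36)
r(H, w) = -36 - w
O(n, g) = 1/(-36 - g)
j(T, R) = R²*T² (j(T, R) = (R*T)² = R²*T²)
O(2130, -2583)/j(z(16, 10), 2798) = (-1/(36 - 2583))/((2798²*(√(15 + 16))²)) = (-1/(-2547))/((7828804*(√31)²)) = (-1*(-1/2547))/((7828804*31)) = (1/2547)/242692924 = (1/2547)*(1/242692924) = 1/618138877428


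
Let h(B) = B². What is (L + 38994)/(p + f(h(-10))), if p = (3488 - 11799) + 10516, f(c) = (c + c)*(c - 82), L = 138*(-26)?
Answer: 3934/645 ≈ 6.0992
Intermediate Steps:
L = -3588
f(c) = 2*c*(-82 + c) (f(c) = (2*c)*(-82 + c) = 2*c*(-82 + c))
p = 2205 (p = -8311 + 10516 = 2205)
(L + 38994)/(p + f(h(-10))) = (-3588 + 38994)/(2205 + 2*(-10)²*(-82 + (-10)²)) = 35406/(2205 + 2*100*(-82 + 100)) = 35406/(2205 + 2*100*18) = 35406/(2205 + 3600) = 35406/5805 = 35406*(1/5805) = 3934/645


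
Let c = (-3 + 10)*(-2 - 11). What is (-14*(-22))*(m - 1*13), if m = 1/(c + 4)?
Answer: -348656/87 ≈ -4007.5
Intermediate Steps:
c = -91 (c = 7*(-13) = -91)
m = -1/87 (m = 1/(-91 + 4) = 1/(-87) = -1/87 ≈ -0.011494)
(-14*(-22))*(m - 1*13) = (-14*(-22))*(-1/87 - 1*13) = 308*(-1/87 - 13) = 308*(-1132/87) = -348656/87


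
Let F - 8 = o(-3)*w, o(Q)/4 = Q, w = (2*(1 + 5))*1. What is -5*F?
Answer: 680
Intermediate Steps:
w = 12 (w = (2*6)*1 = 12*1 = 12)
o(Q) = 4*Q
F = -136 (F = 8 + (4*(-3))*12 = 8 - 12*12 = 8 - 144 = -136)
-5*F = -5*(-136) = 680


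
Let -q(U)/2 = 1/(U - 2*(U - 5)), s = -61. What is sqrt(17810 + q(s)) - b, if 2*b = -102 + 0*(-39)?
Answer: 51 + 2*sqrt(22445017)/71 ≈ 184.45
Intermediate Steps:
b = -51 (b = (-102 + 0*(-39))/2 = (-102 + 0)/2 = (1/2)*(-102) = -51)
q(U) = -2/(10 - U) (q(U) = -2/(U - 2*(U - 5)) = -2/(U - 2*(-5 + U)) = -2/(U + (10 - 2*U)) = -2/(10 - U))
sqrt(17810 + q(s)) - b = sqrt(17810 + 2/(-10 - 61)) - 1*(-51) = sqrt(17810 + 2/(-71)) + 51 = sqrt(17810 + 2*(-1/71)) + 51 = sqrt(17810 - 2/71) + 51 = sqrt(1264508/71) + 51 = 2*sqrt(22445017)/71 + 51 = 51 + 2*sqrt(22445017)/71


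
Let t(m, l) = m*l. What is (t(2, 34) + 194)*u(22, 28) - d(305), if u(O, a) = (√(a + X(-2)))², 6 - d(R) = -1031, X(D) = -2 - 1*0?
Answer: 5775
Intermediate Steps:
X(D) = -2 (X(D) = -2 + 0 = -2)
d(R) = 1037 (d(R) = 6 - 1*(-1031) = 6 + 1031 = 1037)
t(m, l) = l*m
u(O, a) = -2 + a (u(O, a) = (√(a - 2))² = (√(-2 + a))² = -2 + a)
(t(2, 34) + 194)*u(22, 28) - d(305) = (34*2 + 194)*(-2 + 28) - 1*1037 = (68 + 194)*26 - 1037 = 262*26 - 1037 = 6812 - 1037 = 5775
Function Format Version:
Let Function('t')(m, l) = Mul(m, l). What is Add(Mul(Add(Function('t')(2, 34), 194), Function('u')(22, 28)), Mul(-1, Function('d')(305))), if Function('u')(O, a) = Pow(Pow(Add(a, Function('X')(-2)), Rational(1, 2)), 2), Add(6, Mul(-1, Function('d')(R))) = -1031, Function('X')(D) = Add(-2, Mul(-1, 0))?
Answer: 5775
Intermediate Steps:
Function('X')(D) = -2 (Function('X')(D) = Add(-2, 0) = -2)
Function('d')(R) = 1037 (Function('d')(R) = Add(6, Mul(-1, -1031)) = Add(6, 1031) = 1037)
Function('t')(m, l) = Mul(l, m)
Function('u')(O, a) = Add(-2, a) (Function('u')(O, a) = Pow(Pow(Add(a, -2), Rational(1, 2)), 2) = Pow(Pow(Add(-2, a), Rational(1, 2)), 2) = Add(-2, a))
Add(Mul(Add(Function('t')(2, 34), 194), Function('u')(22, 28)), Mul(-1, Function('d')(305))) = Add(Mul(Add(Mul(34, 2), 194), Add(-2, 28)), Mul(-1, 1037)) = Add(Mul(Add(68, 194), 26), -1037) = Add(Mul(262, 26), -1037) = Add(6812, -1037) = 5775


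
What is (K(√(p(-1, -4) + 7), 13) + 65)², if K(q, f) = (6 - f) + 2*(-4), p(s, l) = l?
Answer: 2500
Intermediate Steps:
K(q, f) = -2 - f (K(q, f) = (6 - f) - 8 = -2 - f)
(K(√(p(-1, -4) + 7), 13) + 65)² = ((-2 - 1*13) + 65)² = ((-2 - 13) + 65)² = (-15 + 65)² = 50² = 2500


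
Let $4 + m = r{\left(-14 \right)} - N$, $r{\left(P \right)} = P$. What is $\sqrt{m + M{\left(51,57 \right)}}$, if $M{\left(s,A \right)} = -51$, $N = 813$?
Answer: $21 i \sqrt{2} \approx 29.698 i$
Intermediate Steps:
$m = -831$ ($m = -4 - 827 = -831$)
$\sqrt{m + M{\left(51,57 \right)}} = \sqrt{-831 - 51} = \sqrt{-882} = 21 i \sqrt{2}$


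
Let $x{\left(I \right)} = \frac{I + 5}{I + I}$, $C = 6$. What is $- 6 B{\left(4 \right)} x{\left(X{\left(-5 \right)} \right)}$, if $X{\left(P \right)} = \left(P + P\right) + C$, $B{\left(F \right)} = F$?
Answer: $3$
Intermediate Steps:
$X{\left(P \right)} = 6 + 2 P$ ($X{\left(P \right)} = \left(P + P\right) + 6 = 2 P + 6 = 6 + 2 P$)
$x{\left(I \right)} = \frac{5 + I}{2 I}$
$- 6 B{\left(4 \right)} x{\left(X{\left(-5 \right)} \right)} = \left(-6\right) 4 \frac{5 + \left(6 + 2 \left(-5\right)\right)}{2 \left(6 + 2 \left(-5\right)\right)} = - 24 \frac{5 + \left(6 - 10\right)}{2 \left(6 - 10\right)} = - 24 \frac{5 - 4}{2 \left(-4\right)} = - 24 \cdot \frac{1}{2} \left(- \frac{1}{4}\right) 1 = \left(-24\right) \left(- \frac{1}{8}\right) = 3$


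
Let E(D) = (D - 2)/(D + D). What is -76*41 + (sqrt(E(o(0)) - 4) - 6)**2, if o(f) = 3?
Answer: -3116 + (36 - I*sqrt(138))**2/36 ≈ -3083.8 - 23.495*I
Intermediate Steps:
E(D) = (-2 + D)/(2*D) (E(D) = (-2 + D)/((2*D)) = (-2 + D)*(1/(2*D)) = (-2 + D)/(2*D))
-76*41 + (sqrt(E(o(0)) - 4) - 6)**2 = -76*41 + (sqrt((1/2)*(-2 + 3)/3 - 4) - 6)**2 = -3116 + (sqrt((1/2)*(1/3)*1 - 4) - 6)**2 = -3116 + (sqrt(1/6 - 4) - 6)**2 = -3116 + (sqrt(-23/6) - 6)**2 = -3116 + (I*sqrt(138)/6 - 6)**2 = -3116 + (-6 + I*sqrt(138)/6)**2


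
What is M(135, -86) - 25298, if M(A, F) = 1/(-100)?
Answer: -2529801/100 ≈ -25298.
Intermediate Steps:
M(A, F) = -1/100
M(135, -86) - 25298 = -1/100 - 25298 = -2529801/100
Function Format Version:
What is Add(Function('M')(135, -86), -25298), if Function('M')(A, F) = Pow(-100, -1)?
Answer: Rational(-2529801, 100) ≈ -25298.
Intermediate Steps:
Function('M')(A, F) = Rational(-1, 100)
Add(Function('M')(135, -86), -25298) = Add(Rational(-1, 100), -25298) = Rational(-2529801, 100)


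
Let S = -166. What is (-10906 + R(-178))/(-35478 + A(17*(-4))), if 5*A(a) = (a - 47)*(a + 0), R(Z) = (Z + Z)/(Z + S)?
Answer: 937827/2916604 ≈ 0.32155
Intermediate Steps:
R(Z) = 2*Z/(-166 + Z) (R(Z) = (Z + Z)/(Z - 166) = (2*Z)/(-166 + Z) = 2*Z/(-166 + Z))
A(a) = a*(-47 + a)/5 (A(a) = ((a - 47)*(a + 0))/5 = ((-47 + a)*a)/5 = (a*(-47 + a))/5 = a*(-47 + a)/5)
(-10906 + R(-178))/(-35478 + A(17*(-4))) = (-10906 + 2*(-178)/(-166 - 178))/(-35478 + (17*(-4))*(-47 + 17*(-4))/5) = (-10906 + 2*(-178)/(-344))/(-35478 + (⅕)*(-68)*(-47 - 68)) = (-10906 + 2*(-178)*(-1/344))/(-35478 + (⅕)*(-68)*(-115)) = (-10906 + 89/86)/(-35478 + 1564) = -937827/86/(-33914) = -937827/86*(-1/33914) = 937827/2916604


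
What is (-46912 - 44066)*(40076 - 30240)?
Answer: -894859608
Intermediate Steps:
(-46912 - 44066)*(40076 - 30240) = -90978*9836 = -894859608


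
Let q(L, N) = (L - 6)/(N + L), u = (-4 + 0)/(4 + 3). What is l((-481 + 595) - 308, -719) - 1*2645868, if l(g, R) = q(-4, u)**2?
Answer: -677340983/256 ≈ -2.6459e+6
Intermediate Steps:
u = -4/7 ≈ -0.57143
q(L, N) = (-6 + L)/(L + N)
l(g, R) = 1225/256 (l(g, R) = ((-6 - 4)/(-4 - 4/7))**2 = (-10/(-32/7))**2 = (-7/32*(-10))**2 = (35/16)**2 = 1225/256)
l((-481 + 595) - 308, -719) - 1*2645868 = 1225/256 - 1*2645868 = 1225/256 - 2645868 = -677340983/256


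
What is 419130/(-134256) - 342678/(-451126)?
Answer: -11922821901/5047197688 ≈ -2.3623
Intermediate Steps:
419130/(-134256) - 342678/(-451126) = 419130*(-1/134256) - 342678*(-1/451126) = -69855/22376 + 171339/225563 = -11922821901/5047197688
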